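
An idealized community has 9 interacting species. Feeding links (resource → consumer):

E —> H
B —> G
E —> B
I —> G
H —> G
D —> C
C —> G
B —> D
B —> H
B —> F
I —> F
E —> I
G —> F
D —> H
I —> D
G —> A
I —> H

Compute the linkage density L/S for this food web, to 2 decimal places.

There are L = 17 links among S = 9 species.
L/S = 17/9 = 1.8889 ≈ 1.89.

L/S = 1.89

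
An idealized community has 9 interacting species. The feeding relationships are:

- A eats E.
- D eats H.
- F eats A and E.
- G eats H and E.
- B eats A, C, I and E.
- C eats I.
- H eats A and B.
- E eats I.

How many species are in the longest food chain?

One longest chain: I → E → A → B → H → G.
It has 6 species and 5 links.

6 species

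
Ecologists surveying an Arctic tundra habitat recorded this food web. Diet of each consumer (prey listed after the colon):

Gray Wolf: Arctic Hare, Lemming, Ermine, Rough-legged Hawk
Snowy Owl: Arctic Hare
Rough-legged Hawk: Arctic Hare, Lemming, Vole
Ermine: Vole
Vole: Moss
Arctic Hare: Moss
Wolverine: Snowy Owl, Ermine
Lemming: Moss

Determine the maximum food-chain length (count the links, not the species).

3 links

One longest chain: Moss → Arctic Hare → Snowy Owl → Wolverine.
It has 4 species and 3 links.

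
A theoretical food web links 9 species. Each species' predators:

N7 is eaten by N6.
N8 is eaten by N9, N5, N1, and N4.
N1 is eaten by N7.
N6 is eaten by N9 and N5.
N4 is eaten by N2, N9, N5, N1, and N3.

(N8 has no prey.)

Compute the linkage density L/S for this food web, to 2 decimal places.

L/S = 1.44

There are L = 13 links among S = 9 species.
L/S = 13/9 = 1.4444 ≈ 1.44.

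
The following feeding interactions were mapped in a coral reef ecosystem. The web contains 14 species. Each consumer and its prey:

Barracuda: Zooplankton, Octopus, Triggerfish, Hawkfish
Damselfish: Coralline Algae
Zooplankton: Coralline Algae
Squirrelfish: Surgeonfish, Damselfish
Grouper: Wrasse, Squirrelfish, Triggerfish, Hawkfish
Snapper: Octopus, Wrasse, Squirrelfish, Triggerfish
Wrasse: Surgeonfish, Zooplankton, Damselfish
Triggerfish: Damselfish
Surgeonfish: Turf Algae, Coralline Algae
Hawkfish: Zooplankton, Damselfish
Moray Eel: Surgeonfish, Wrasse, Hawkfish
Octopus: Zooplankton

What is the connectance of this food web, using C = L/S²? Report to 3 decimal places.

The web has S = 14 species and L = 28 feeding links.
C = L / S² = 28 / 196 = 0.1429 ≈ 0.143.

C = 0.143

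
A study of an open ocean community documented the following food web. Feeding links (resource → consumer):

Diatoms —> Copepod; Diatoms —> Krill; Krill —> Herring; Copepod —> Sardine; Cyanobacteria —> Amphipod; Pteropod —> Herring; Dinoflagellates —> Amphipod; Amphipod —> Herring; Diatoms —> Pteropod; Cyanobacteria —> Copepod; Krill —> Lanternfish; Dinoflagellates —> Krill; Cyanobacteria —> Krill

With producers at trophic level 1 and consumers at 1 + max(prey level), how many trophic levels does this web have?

3

Producers (level 1): Cyanobacteria, Diatoms, Dinoflagellates.
Cyanobacteria → Copepod → Sardine gives Sardine level 3.
No species has a prey at level 3, so no species reaches level 4.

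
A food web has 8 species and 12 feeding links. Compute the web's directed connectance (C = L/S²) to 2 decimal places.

The web has S = 8 species and L = 12 feeding links.
C = L / S² = 12 / 64 = 0.1875 ≈ 0.19.

C = 0.19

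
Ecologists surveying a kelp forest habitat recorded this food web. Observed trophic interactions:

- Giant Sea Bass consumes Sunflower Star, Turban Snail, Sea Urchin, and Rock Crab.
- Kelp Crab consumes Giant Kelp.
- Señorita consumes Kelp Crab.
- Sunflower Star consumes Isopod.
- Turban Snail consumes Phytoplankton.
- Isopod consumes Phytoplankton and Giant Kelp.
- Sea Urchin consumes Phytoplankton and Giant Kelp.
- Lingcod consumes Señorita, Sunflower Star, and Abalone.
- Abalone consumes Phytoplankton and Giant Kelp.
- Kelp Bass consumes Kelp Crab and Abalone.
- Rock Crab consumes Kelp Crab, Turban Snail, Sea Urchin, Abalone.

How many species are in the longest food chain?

One longest chain: Giant Kelp → Isopod → Sunflower Star → Lingcod.
It has 4 species and 3 links.

4 species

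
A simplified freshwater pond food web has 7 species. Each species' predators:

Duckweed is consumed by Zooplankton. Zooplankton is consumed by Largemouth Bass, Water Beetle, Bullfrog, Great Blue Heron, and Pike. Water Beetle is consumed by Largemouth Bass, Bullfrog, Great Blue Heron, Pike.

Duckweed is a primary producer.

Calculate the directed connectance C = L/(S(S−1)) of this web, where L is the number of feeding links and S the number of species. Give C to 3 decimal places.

C = 0.238

The web has S = 7 species and L = 10 feeding links.
C = L / (S(S−1)) = 10 / 42 = 0.2381 ≈ 0.238.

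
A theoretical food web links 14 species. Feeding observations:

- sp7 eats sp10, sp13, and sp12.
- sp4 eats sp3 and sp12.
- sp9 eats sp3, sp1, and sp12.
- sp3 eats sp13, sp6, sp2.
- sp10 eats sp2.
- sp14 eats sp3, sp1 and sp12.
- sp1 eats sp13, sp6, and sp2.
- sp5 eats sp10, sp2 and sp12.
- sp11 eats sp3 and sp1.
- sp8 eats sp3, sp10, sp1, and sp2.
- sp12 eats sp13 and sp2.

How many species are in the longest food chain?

3 species

One longest chain: sp13 → sp3 → sp4.
It has 3 species and 2 links.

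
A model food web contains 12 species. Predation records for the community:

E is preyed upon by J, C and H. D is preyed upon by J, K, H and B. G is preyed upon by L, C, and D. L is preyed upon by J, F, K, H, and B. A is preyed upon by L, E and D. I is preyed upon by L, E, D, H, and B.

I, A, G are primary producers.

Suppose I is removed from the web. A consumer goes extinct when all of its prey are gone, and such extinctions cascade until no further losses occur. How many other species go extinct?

0

Remove I.
Every predator of it retains at least one other prey: D still has A, G; E still has A; L still has A, G; H still has D, E, L; B still has D, L.
No consumer loses all prey, so no secondary extinctions occur.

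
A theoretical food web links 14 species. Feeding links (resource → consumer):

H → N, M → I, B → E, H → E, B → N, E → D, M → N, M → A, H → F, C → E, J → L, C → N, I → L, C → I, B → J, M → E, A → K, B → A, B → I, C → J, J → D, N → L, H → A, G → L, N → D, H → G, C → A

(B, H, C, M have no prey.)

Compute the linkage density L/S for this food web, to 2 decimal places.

L/S = 1.93

There are L = 27 links among S = 14 species.
L/S = 27/14 = 1.9286 ≈ 1.93.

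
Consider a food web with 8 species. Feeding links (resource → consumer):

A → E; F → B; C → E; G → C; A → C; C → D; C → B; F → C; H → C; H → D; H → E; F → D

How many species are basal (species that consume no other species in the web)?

4

Basal species (no prey listed): G, H, F, A.
Count: 4.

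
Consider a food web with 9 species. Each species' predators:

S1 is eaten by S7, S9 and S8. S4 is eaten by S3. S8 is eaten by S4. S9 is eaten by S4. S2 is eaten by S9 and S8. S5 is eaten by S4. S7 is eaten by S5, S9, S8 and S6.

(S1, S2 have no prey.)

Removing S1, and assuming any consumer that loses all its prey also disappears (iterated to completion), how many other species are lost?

3

Remove S1.
Round 1: S7 (all prey gone) → extinct.
Round 2: S6 (all prey gone), S5 (all prey gone) → extinct.
No further losses. Total secondary extinctions: 3.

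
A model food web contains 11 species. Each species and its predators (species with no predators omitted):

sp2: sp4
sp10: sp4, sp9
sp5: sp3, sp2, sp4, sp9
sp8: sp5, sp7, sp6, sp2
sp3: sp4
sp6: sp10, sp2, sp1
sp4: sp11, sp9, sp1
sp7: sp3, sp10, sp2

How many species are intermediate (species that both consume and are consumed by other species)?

7

Intermediate species (has both prey and predators): sp5, sp7, sp6, sp3, sp10, sp2, sp4.
Count: 7.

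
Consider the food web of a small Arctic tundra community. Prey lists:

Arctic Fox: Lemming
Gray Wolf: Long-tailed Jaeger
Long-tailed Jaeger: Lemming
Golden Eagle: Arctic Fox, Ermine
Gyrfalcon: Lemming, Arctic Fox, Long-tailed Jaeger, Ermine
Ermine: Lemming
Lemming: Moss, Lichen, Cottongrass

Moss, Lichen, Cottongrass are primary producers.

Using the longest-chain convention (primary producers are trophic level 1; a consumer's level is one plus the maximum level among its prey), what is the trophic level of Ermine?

Trophic level 3

Moss is a producer → level 1.
Lemming eats Moss (level 1); other prey at levels: Lichen 1, Cottongrass 1 → level 2.
Ermine eats Lemming → level 3.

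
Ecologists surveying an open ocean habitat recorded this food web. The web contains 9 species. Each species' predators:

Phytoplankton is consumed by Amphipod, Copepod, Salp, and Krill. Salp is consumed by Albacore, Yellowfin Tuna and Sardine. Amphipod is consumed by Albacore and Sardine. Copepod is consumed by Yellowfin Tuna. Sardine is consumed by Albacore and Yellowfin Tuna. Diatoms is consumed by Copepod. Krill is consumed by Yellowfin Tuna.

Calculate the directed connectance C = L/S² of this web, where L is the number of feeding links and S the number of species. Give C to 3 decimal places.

C = 0.173

The web has S = 9 species and L = 14 feeding links.
C = L / S² = 14 / 81 = 0.1728 ≈ 0.173.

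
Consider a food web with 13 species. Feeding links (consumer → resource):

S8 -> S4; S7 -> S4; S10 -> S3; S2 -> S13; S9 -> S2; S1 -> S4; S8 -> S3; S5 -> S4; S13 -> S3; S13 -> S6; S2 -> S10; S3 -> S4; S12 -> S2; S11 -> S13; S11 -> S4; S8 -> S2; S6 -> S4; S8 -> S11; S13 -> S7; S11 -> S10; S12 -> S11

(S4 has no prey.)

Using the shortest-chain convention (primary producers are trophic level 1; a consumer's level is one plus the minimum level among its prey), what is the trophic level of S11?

S4 is a producer → level 1.
S11 eats S4 → level 2.

Trophic level 2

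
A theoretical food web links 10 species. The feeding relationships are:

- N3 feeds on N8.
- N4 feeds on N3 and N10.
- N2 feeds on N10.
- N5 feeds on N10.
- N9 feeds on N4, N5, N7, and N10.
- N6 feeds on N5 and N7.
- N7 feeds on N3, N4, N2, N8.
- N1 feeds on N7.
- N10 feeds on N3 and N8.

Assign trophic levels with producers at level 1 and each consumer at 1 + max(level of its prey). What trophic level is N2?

N8 is a producer → level 1.
N3 eats N8 → level 2.
N10 eats N3 (level 2); other prey at levels: N8 1 → level 3.
N2 eats N10 → level 4.

Trophic level 4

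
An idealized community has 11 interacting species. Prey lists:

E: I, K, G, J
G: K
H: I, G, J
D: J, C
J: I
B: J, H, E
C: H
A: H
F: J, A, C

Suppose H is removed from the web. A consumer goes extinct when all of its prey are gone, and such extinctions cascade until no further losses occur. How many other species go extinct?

2

Remove H.
Round 1: A (all prey gone), C (all prey gone) → extinct.
No further losses. Total secondary extinctions: 2.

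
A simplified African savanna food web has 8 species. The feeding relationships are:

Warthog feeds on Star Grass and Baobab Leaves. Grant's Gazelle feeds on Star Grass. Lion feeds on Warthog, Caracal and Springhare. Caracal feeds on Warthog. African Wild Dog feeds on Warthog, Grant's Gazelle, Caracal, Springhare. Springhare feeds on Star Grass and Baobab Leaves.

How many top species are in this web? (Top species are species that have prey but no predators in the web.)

2

Top species (has prey, but nothing eats it): Lion, African Wild Dog.
Count: 2.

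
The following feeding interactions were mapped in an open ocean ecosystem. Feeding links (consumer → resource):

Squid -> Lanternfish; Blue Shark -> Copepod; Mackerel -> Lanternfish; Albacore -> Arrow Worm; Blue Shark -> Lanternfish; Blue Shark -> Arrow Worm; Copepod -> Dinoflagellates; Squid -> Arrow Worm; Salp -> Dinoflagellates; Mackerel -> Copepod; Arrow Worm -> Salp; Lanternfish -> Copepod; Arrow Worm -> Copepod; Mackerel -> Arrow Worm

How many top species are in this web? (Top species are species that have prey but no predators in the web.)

Top species (has prey, but nothing eats it): Squid, Albacore, Mackerel, Blue Shark.
Count: 4.

4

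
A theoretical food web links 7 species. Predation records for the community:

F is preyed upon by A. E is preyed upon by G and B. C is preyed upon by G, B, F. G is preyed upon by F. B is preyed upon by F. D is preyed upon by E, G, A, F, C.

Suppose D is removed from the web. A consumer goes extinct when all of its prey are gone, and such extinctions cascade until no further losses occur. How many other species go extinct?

Remove D.
Round 1: C (all prey gone), E (all prey gone) → extinct.
Round 2: B (all prey gone), G (all prey gone) → extinct.
Round 3: F (all prey gone) → extinct.
Round 4: A (all prey gone) → extinct.
No further losses. Total secondary extinctions: 6.

6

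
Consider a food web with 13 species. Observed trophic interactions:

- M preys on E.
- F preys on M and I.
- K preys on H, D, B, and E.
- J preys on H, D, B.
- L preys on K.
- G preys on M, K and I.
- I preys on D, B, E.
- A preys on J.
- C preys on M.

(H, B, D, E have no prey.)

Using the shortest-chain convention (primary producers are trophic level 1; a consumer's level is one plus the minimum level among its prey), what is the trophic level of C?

E is a producer → level 1.
M eats E → level 2.
C eats M → level 3.
No prey of C is below level 2, so 3 is the minimum.

Trophic level 3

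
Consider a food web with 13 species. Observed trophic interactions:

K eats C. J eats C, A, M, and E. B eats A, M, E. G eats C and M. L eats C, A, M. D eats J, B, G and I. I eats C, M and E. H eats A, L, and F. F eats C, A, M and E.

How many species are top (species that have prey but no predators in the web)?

Top species (has prey, but nothing eats it): K, H, D.
Count: 3.

3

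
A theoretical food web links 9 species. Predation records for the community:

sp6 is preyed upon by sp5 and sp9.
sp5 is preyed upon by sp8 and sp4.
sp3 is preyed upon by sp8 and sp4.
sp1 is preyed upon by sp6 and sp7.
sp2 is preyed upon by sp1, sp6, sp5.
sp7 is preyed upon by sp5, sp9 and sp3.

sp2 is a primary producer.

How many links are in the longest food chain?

4 links

One longest chain: sp2 → sp1 → sp7 → sp5 → sp8.
It has 5 species and 4 links.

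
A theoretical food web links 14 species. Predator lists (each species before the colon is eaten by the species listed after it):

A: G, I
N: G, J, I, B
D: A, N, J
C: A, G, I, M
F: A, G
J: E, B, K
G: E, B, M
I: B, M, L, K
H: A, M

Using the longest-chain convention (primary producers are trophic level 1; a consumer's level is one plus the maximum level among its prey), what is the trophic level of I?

Trophic level 3

D is a producer → level 1.
A eats D (level 1); other prey at levels: H 1, F 1, C 1 → level 2.
I eats A (level 2); other prey at levels: C 1, N 2 → level 3.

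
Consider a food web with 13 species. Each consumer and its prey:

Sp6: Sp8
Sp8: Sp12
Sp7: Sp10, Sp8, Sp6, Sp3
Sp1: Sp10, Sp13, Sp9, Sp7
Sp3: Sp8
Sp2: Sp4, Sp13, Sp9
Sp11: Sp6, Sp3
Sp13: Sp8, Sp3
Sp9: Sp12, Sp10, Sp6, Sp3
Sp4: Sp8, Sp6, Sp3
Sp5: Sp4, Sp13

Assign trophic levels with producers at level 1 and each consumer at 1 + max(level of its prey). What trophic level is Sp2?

Sp12 is a producer → level 1.
Sp8 eats Sp12 → level 2.
Sp6 eats Sp8 → level 3.
Sp9 eats Sp6 (level 3); other prey at levels: Sp12 1, Sp10 1, Sp3 3 → level 4.
Sp2 eats Sp9 (level 4); other prey at levels: Sp4 4, Sp13 4 → level 5.

Trophic level 5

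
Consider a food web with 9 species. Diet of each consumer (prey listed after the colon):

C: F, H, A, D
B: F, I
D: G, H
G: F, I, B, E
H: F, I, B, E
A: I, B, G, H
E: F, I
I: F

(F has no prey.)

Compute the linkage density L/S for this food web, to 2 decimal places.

L/S = 2.56

There are L = 23 links among S = 9 species.
L/S = 23/9 = 2.5556 ≈ 2.56.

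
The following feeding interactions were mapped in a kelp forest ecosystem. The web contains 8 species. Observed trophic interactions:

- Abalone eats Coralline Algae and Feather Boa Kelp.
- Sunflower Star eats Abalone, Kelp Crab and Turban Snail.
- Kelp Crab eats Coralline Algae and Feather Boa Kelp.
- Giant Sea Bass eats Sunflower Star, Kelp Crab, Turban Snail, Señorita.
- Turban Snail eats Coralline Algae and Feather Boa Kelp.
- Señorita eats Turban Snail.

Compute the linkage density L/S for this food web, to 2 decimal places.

L/S = 1.75

There are L = 14 links among S = 8 species.
L/S = 14/8 = 1.7500 ≈ 1.75.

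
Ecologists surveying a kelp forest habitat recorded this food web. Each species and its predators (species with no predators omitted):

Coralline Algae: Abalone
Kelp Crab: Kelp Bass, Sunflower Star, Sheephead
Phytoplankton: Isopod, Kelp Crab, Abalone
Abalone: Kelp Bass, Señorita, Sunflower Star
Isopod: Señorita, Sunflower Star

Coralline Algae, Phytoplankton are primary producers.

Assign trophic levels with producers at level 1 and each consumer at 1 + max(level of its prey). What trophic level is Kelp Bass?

Phytoplankton is a producer → level 1.
Kelp Crab eats Phytoplankton → level 2.
Kelp Bass eats Kelp Crab (level 2); other prey at levels: Abalone 2 → level 3.

Trophic level 3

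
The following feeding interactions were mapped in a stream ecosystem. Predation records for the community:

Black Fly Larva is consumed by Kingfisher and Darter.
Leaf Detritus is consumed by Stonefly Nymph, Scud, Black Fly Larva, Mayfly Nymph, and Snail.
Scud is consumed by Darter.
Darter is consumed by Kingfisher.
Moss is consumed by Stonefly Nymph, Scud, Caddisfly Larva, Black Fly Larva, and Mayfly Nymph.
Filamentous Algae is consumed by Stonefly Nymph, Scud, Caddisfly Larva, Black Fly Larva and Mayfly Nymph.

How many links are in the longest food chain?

One longest chain: Filamentous Algae → Scud → Darter → Kingfisher.
It has 4 species and 3 links.

3 links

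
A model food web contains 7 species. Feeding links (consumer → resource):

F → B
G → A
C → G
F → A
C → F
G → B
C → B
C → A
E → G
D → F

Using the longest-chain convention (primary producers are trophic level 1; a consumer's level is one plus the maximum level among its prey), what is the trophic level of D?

A is a producer → level 1.
F eats A (level 1); other prey at levels: B 1 → level 2.
D eats F → level 3.

Trophic level 3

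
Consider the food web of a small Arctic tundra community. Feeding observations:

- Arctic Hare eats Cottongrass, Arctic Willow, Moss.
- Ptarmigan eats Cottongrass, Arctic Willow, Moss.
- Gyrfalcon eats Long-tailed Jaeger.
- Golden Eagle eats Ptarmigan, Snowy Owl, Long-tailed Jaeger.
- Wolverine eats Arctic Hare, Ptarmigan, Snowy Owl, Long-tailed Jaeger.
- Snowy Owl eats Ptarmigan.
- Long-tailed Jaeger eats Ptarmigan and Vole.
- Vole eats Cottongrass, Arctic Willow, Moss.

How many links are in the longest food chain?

3 links

One longest chain: Arctic Willow → Vole → Long-tailed Jaeger → Gyrfalcon.
It has 4 species and 3 links.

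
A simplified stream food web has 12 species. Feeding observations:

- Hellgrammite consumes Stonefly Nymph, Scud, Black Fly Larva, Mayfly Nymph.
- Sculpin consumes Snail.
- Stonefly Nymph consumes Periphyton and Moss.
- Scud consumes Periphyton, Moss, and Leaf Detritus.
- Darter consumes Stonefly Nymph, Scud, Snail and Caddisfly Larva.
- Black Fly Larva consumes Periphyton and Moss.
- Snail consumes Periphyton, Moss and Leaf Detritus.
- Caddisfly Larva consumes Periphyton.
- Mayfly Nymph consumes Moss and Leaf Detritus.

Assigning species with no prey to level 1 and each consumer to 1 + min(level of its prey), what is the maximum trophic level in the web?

Basal resources (level 1): Leaf Detritus, Periphyton, Moss.
Following each consumer down to its lowest-level prey: Leaf Detritus → Snail → Sculpin (levels 1 through 3).
All prey of Sculpin (Snail 2) are at level 2 or above, so Sculpin is at level 1 + 2 = 3.
Every consumer has at least one prey at level 2 or below, so none exceeds level 3.

3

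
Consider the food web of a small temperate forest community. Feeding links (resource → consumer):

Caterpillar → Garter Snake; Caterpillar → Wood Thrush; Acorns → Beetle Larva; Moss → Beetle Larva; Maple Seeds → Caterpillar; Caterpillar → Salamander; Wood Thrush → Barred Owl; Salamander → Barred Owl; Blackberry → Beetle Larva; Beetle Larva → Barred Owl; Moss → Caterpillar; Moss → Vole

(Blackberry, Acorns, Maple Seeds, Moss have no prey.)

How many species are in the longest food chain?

One longest chain: Maple Seeds → Caterpillar → Salamander → Barred Owl.
It has 4 species and 3 links.

4 species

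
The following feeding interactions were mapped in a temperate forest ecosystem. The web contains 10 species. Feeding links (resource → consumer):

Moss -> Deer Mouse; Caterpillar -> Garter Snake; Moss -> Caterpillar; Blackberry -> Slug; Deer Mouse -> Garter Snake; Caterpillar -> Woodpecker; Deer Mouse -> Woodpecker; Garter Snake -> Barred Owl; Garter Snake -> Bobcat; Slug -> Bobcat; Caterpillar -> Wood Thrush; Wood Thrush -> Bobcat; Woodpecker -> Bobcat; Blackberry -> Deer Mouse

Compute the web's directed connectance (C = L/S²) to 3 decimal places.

C = 0.140

The web has S = 10 species and L = 14 feeding links.
C = L / S² = 14 / 100 = 0.1400 ≈ 0.140.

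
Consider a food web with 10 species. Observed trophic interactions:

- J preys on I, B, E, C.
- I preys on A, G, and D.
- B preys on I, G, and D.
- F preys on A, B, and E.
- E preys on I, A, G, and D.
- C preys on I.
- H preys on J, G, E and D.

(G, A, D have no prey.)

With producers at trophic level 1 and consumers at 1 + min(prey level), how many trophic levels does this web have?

Producers (level 1): G, A, D.
Following each consumer down to its lowest-level prey: G → I → J (levels 1 through 3).
All prey of J (I 2, E 2, B 2, C 3) are at level 2 or above, so J is at level 1 + 2 = 3.
Every consumer has at least one prey at level 2 or below, so none exceeds level 3.

3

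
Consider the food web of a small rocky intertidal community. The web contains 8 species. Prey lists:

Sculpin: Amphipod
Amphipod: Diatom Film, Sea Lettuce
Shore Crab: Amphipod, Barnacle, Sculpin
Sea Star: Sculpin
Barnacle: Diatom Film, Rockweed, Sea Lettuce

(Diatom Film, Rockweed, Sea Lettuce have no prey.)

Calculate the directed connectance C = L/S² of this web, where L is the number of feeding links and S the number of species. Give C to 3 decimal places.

C = 0.156

The web has S = 8 species and L = 10 feeding links.
C = L / S² = 10 / 64 = 0.1562 ≈ 0.156.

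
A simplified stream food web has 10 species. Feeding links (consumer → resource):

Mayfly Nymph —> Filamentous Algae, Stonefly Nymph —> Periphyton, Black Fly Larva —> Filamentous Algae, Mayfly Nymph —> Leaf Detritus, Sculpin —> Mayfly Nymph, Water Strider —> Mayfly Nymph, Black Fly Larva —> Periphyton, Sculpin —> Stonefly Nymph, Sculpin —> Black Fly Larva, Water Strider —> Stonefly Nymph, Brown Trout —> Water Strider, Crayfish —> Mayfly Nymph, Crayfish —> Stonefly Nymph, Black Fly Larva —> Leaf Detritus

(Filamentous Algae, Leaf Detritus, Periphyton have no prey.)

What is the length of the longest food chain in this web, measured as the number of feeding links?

3 links

One longest chain: Periphyton → Stonefly Nymph → Water Strider → Brown Trout.
It has 4 species and 3 links.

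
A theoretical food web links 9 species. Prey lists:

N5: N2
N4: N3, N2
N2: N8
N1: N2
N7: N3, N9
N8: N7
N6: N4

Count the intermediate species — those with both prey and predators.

4

Intermediate species (has both prey and predators): N7, N8, N2, N4.
Count: 4.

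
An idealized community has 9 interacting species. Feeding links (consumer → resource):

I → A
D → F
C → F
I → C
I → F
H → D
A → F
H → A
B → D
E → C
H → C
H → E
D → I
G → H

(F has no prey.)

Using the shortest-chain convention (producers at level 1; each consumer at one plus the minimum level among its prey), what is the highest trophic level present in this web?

Producers (level 1): F.
Following each consumer down to its lowest-level prey: F → A → H → G (levels 1 through 4).
All prey of G (H 3) are at level 3 or above, so G is at level 1 + 3 = 4.
Every consumer has at least one prey at level 3 or below, so none exceeds level 4.

4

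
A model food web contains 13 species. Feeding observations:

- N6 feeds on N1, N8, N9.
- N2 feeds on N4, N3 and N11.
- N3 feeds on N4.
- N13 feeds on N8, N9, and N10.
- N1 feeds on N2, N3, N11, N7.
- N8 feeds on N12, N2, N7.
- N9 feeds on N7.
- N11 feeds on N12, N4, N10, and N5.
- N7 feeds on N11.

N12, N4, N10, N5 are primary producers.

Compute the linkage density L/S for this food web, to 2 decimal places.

L/S = 1.77

There are L = 23 links among S = 13 species.
L/S = 23/13 = 1.7692 ≈ 1.77.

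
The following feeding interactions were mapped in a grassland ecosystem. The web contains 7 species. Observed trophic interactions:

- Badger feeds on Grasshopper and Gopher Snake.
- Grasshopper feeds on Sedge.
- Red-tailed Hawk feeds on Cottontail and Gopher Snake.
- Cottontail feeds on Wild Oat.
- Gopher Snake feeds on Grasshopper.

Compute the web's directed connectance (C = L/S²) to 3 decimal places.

C = 0.143

The web has S = 7 species and L = 7 feeding links.
C = L / S² = 7 / 49 = 0.1429 ≈ 0.143.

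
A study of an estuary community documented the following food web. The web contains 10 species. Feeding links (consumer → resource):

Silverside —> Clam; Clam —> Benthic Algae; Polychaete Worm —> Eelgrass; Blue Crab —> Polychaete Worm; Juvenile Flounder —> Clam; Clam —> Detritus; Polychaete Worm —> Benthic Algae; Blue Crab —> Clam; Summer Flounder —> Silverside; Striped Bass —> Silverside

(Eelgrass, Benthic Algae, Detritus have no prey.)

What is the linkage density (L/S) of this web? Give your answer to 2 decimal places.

L/S = 1.00

There are L = 10 links among S = 10 species.
L/S = 10/10 = 1.0000 ≈ 1.00.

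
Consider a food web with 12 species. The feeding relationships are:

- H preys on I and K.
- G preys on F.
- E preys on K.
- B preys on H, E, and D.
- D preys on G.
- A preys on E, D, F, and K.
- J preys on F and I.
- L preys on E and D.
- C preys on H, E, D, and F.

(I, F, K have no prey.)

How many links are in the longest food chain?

One longest chain: F → G → D → L.
It has 4 species and 3 links.

3 links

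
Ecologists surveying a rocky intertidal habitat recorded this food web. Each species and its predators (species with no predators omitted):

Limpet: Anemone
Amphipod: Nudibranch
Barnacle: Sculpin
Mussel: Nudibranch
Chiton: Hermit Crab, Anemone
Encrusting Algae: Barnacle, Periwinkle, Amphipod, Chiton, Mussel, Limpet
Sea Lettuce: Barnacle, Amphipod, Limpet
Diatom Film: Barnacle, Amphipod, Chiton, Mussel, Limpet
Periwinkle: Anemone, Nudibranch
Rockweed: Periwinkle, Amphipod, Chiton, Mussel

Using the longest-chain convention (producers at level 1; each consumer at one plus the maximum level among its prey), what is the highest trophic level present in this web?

Producers (level 1): Encrusting Algae, Diatom Film, Sea Lettuce, Rockweed.
Encrusting Algae → Mussel → Nudibranch gives Nudibranch level 3.
No species has a prey at level 3, so no species reaches level 4.

3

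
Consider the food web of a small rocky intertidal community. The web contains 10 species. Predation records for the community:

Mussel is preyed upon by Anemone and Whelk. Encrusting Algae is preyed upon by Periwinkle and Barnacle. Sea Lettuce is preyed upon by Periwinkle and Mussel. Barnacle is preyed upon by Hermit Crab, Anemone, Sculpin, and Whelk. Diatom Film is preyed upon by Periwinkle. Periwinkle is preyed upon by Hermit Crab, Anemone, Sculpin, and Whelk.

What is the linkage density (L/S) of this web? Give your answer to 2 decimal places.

There are L = 15 links among S = 10 species.
L/S = 15/10 = 1.5000 ≈ 1.50.

L/S = 1.50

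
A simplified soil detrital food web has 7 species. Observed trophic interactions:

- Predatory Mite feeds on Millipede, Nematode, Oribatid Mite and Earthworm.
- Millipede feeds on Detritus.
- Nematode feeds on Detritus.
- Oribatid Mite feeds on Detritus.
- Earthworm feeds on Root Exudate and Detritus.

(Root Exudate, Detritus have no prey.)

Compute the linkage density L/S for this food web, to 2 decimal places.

There are L = 9 links among S = 7 species.
L/S = 9/7 = 1.2857 ≈ 1.29.

L/S = 1.29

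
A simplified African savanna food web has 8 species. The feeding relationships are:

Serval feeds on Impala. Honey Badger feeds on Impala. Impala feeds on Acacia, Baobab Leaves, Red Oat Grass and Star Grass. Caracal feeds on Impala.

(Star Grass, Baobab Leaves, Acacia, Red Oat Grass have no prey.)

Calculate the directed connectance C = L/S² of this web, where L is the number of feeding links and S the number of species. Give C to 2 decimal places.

The web has S = 8 species and L = 7 feeding links.
C = L / S² = 7 / 64 = 0.1094 ≈ 0.11.

C = 0.11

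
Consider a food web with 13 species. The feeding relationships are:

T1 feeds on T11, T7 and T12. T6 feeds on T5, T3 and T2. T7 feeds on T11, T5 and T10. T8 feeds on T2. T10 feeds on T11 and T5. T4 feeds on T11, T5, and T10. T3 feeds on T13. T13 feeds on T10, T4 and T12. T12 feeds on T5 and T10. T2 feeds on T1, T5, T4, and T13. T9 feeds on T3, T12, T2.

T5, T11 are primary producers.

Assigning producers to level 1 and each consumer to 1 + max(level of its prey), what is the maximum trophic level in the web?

6

Producers (level 1): T5, T11.
T5 → T10 → T7 → T1 → T2 → T8 gives T8 level 6.
No species has a prey at level 6, so no species reaches level 7.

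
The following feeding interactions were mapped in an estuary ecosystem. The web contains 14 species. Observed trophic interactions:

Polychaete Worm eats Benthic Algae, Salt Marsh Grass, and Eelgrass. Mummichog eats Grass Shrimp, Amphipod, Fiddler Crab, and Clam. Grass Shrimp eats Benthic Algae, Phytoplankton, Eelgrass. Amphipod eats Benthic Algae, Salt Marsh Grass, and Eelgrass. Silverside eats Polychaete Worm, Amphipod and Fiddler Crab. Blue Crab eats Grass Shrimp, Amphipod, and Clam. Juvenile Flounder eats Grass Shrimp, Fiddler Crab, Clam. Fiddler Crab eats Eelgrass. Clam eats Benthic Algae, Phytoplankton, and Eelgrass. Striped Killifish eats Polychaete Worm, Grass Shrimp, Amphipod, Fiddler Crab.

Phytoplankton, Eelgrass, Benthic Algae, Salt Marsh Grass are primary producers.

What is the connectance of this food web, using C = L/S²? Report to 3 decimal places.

C = 0.153

The web has S = 14 species and L = 30 feeding links.
C = L / S² = 30 / 196 = 0.1531 ≈ 0.153.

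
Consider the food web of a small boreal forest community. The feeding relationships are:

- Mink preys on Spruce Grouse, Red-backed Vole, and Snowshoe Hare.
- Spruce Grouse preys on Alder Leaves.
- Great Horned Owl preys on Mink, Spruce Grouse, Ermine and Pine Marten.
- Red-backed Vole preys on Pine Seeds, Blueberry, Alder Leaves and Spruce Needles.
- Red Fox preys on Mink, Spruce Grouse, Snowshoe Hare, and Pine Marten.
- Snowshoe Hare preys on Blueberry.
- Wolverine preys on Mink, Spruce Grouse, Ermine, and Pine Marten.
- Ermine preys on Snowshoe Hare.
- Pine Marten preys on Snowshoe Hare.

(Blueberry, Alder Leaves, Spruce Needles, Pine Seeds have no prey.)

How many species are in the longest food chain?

4 species

One longest chain: Blueberry → Red-backed Vole → Mink → Wolverine.
It has 4 species and 3 links.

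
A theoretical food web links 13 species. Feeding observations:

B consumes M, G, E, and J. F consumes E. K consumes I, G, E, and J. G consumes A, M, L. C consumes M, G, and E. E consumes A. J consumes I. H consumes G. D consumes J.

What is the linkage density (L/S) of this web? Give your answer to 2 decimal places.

There are L = 19 links among S = 13 species.
L/S = 19/13 = 1.4615 ≈ 1.46.

L/S = 1.46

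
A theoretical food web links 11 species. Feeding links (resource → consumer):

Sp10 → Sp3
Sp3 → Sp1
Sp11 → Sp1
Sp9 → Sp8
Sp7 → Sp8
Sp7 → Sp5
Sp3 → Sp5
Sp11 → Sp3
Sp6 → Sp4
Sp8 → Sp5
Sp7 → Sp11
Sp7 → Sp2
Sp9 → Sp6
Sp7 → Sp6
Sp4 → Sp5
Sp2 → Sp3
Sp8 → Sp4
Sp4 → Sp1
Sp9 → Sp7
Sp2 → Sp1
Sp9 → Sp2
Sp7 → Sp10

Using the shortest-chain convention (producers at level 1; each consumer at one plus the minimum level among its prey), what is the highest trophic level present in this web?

Producers (level 1): Sp9.
Following each consumer down to its lowest-level prey: Sp9 → Sp7 → Sp11 (levels 1 through 3).
All prey of Sp11 (Sp7 2) are at level 2 or above, so Sp11 is at level 1 + 2 = 3.
Every consumer has at least one prey at level 2 or below, so none exceeds level 3.

3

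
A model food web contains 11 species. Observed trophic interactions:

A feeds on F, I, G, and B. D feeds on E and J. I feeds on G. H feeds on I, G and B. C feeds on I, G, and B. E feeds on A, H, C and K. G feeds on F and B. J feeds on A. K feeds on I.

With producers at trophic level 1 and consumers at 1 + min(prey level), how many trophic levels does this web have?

4

Producers (level 1): F, B.
Following each consumer down to its lowest-level prey: F → A → J → D (levels 1 through 4).
All prey of D (J 3, E 3) are at level 3 or above, so D is at level 1 + 3 = 4.
Every consumer has at least one prey at level 3 or below, so none exceeds level 4.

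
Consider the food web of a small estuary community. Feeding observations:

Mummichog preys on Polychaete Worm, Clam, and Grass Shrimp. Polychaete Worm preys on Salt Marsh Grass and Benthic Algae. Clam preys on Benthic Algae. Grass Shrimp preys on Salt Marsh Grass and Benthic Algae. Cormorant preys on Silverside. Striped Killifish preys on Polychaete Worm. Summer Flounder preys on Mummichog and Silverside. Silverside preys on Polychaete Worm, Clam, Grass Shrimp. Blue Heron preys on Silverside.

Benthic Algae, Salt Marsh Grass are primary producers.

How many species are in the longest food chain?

One longest chain: Benthic Algae → Polychaete Worm → Silverside → Cormorant.
It has 4 species and 3 links.

4 species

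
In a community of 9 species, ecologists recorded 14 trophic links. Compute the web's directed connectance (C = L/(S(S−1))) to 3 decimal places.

C = 0.194

The web has S = 9 species and L = 14 feeding links.
C = L / (S(S−1)) = 14 / 72 = 0.1944 ≈ 0.194.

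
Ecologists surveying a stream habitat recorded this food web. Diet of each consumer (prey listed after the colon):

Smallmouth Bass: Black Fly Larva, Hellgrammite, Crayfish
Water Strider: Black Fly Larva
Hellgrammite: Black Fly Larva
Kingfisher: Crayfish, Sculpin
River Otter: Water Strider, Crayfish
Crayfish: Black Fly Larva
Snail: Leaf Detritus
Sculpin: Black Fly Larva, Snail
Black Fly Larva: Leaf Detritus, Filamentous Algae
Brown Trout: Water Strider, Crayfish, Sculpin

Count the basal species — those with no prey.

2

Basal species (no prey listed): Leaf Detritus, Filamentous Algae.
Count: 2.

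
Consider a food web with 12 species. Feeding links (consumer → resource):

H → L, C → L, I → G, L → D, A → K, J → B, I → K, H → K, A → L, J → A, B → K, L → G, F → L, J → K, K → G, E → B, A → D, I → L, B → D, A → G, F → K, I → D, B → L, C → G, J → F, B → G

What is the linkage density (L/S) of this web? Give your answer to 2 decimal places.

L/S = 2.17

There are L = 26 links among S = 12 species.
L/S = 26/12 = 2.1667 ≈ 2.17.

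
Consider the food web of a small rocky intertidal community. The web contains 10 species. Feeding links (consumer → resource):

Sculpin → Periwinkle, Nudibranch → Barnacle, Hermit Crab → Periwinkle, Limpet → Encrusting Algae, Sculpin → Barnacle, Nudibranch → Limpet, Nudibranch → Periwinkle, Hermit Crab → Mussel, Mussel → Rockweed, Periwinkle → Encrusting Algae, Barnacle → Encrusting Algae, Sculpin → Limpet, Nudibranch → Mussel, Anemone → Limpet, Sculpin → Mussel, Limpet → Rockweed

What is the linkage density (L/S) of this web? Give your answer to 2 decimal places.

L/S = 1.60

There are L = 16 links among S = 10 species.
L/S = 16/10 = 1.6000 ≈ 1.60.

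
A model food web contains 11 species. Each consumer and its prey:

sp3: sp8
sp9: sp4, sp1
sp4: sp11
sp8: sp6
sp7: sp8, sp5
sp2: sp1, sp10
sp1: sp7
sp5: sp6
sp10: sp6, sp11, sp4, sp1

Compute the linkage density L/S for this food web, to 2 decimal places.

There are L = 15 links among S = 11 species.
L/S = 15/11 = 1.3636 ≈ 1.36.

L/S = 1.36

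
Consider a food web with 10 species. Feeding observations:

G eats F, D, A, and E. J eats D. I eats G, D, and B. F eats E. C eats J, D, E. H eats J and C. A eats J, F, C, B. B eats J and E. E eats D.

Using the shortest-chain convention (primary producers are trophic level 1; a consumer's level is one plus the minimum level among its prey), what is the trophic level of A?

Trophic level 3

D is a producer → level 1.
J eats D → level 2.
A eats J → level 3.
No prey of A is below level 2, so 3 is the minimum.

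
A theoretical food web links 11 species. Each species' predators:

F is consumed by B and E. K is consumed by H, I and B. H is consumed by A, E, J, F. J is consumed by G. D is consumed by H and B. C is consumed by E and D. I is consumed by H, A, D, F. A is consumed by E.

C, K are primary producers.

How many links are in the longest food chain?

5 links

One longest chain: K → I → D → H → J → G.
It has 6 species and 5 links.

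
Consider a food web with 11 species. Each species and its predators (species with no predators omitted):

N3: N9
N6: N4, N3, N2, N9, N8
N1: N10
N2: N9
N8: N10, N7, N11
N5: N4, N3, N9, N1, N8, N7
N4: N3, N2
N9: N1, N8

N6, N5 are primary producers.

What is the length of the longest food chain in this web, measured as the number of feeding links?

5 links

One longest chain: N6 → N4 → N3 → N9 → N1 → N10.
It has 6 species and 5 links.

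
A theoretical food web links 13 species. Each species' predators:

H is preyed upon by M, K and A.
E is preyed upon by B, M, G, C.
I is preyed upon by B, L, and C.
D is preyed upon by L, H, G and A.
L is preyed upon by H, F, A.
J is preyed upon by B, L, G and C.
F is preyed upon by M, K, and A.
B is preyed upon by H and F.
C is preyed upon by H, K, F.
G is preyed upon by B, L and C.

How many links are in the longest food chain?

4 links

One longest chain: E → G → B → F → M.
It has 5 species and 4 links.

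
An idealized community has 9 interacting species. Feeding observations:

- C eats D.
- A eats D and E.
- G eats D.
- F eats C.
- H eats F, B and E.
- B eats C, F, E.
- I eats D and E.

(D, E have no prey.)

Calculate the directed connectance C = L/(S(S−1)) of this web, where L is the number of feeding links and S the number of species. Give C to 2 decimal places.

C = 0.18

The web has S = 9 species and L = 13 feeding links.
C = L / (S(S−1)) = 13 / 72 = 0.1806 ≈ 0.18.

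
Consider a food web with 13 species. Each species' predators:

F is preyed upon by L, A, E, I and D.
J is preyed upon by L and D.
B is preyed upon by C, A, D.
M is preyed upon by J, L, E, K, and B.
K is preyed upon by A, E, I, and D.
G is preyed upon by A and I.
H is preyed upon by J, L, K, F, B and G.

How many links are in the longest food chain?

One longest chain: M → J → L.
It has 3 species and 2 links.

2 links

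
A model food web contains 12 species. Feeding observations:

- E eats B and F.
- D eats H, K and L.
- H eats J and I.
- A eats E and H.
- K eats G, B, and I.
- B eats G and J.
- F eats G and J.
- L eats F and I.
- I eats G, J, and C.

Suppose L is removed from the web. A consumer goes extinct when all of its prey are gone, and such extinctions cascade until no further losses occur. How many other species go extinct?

0

Remove L.
Every predator of it retains at least one other prey: D still has H, K.
No consumer loses all prey, so no secondary extinctions occur.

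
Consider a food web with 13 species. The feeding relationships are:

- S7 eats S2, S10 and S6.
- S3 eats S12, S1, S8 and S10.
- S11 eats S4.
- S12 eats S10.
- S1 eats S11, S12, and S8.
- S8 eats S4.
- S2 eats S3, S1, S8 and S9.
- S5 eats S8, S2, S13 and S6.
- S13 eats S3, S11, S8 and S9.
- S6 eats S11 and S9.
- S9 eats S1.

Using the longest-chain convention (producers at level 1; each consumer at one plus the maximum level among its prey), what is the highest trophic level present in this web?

6

Producers (level 1): S10, S4.
S10 → S12 → S1 → S9 → S6 → S7 gives S7 level 6.
No species has a prey at level 6, so no species reaches level 7.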